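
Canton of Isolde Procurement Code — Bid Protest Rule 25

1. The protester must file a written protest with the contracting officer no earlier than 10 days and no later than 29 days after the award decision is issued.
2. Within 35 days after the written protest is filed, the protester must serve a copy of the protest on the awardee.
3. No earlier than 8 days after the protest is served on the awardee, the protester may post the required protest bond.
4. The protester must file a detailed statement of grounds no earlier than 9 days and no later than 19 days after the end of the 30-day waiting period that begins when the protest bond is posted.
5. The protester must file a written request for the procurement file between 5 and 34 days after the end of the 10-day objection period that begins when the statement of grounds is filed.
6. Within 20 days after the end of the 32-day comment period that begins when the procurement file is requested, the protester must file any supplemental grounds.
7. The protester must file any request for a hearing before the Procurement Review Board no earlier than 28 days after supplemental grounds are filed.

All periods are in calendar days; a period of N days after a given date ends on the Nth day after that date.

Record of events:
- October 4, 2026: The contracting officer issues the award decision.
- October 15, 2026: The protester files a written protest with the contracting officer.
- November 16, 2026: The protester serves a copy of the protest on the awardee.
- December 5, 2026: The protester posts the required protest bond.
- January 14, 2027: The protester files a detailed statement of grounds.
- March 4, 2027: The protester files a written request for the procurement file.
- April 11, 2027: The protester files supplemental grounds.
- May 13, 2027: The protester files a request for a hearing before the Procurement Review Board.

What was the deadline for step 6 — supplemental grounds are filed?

April 25, 2027

The procurement file is requested on March 4, 2027; the 32-day comment period therefore ends April 5, 2027, and step 6 runs from that date. 20 days after April 5, 2027 is April 25, 2027.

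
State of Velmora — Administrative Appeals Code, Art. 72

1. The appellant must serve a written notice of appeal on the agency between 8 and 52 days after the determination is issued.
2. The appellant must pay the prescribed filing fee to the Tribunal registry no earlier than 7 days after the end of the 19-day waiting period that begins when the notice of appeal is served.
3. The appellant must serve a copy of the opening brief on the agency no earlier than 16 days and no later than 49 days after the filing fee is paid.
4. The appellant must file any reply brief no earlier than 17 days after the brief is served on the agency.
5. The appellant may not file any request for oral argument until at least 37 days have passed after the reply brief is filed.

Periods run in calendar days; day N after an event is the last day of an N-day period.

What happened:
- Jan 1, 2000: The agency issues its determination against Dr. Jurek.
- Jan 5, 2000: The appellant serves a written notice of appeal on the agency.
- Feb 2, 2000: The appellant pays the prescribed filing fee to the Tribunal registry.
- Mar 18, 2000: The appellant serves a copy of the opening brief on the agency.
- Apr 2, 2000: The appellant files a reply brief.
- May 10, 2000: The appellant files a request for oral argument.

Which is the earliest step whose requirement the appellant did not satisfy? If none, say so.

Step 1

(1) the permitted window runs from Jan 1, 2000 + 8 = Jan 9, 2000 to Jan 1, 2000 + 52 = Feb 22, 2000; done Jan 5, 2000 — 4 days before the window opened.
No need to go further; step 1 was not satisfied.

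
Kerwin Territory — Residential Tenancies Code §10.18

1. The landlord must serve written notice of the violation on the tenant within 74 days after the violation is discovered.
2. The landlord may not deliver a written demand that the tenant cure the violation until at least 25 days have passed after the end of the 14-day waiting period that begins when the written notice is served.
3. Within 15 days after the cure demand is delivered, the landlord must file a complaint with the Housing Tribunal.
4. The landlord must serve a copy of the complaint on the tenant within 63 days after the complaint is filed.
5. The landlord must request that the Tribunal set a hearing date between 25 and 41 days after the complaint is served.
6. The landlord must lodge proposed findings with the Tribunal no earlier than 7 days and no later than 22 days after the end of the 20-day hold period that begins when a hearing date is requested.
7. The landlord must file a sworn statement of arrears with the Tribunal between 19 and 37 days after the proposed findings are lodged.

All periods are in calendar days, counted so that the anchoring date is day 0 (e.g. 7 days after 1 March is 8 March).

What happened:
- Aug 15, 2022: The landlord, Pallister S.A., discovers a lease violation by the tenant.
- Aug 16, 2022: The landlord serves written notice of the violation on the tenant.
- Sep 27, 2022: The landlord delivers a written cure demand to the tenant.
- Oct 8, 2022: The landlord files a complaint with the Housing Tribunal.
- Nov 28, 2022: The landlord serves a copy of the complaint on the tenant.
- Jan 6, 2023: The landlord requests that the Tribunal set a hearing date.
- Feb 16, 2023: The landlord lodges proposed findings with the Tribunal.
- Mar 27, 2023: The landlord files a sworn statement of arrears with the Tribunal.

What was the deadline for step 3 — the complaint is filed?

Oct 12, 2022

Step 3 runs from Sep 27, 2022, when the cure demand is delivered. 15 days after Sep 27, 2022 is Oct 12, 2022.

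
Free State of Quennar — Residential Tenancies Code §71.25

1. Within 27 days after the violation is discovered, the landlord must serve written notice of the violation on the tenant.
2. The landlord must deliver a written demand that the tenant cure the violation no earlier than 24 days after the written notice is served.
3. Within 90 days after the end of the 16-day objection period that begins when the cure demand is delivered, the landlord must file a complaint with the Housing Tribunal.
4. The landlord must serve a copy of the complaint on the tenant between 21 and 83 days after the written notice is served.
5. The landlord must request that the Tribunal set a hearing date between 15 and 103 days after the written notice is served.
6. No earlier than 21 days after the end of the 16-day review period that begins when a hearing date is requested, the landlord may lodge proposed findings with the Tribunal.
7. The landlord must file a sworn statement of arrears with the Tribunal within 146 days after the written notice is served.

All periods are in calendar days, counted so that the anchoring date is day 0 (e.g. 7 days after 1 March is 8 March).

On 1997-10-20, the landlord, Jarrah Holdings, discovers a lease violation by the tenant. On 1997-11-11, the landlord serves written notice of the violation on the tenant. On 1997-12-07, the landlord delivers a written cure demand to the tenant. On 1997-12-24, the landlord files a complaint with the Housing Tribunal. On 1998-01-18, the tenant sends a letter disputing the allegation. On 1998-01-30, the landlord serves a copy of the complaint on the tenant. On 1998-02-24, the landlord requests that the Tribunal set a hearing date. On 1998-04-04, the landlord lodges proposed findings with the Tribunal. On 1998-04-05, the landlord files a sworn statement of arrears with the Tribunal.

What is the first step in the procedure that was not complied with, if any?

Step 5

Step 1 — counting 27 days from 1997-10-20 (when the violation is discovered) gives a deadline of 1997-11-16; done 1997-11-11 — timely.
Step 2 — must wait 24 days from 1997-11-11 (when the written notice is served), so not before 1997-12-05; done 1997-12-07, after the minimum wait.
Step 3 — counting 90 days from 1997-12-23 (end of the 16-day objection period, which began when the cure demand is delivered on 1997-12-07) gives a deadline of 1998-03-23; done 1997-12-24 — timely.
Step 4 — 21 and 83 days from 1997-11-11 (when the written notice is served) are 1997-12-02 and 1998-02-02 respectively; done 1998-01-30 — within the window.
Step 5 — 15 and 103 days from 1997-11-11 (when the written notice is served) are 1997-11-26 and 1998-02-22 respectively; 1998-02-24 is 2 days past the end of the window.
The analysis stops there.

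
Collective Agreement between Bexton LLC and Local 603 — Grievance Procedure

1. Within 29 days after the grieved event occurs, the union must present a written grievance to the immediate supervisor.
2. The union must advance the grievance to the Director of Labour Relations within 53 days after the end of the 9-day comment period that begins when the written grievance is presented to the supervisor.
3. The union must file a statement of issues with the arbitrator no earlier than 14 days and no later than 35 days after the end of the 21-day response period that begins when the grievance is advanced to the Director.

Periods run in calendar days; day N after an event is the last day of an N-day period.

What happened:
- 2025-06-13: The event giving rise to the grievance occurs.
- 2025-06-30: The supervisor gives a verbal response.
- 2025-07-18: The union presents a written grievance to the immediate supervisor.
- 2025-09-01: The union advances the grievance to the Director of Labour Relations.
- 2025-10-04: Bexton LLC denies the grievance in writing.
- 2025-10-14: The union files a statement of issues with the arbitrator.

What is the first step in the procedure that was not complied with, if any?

Step 1: 29 days after 2025-06-13 (when the grieved event occurs) is 2025-07-12; 2025-07-18 misses that deadline by 6 days.
The procedure was therefore not followed at step 1.

Step 1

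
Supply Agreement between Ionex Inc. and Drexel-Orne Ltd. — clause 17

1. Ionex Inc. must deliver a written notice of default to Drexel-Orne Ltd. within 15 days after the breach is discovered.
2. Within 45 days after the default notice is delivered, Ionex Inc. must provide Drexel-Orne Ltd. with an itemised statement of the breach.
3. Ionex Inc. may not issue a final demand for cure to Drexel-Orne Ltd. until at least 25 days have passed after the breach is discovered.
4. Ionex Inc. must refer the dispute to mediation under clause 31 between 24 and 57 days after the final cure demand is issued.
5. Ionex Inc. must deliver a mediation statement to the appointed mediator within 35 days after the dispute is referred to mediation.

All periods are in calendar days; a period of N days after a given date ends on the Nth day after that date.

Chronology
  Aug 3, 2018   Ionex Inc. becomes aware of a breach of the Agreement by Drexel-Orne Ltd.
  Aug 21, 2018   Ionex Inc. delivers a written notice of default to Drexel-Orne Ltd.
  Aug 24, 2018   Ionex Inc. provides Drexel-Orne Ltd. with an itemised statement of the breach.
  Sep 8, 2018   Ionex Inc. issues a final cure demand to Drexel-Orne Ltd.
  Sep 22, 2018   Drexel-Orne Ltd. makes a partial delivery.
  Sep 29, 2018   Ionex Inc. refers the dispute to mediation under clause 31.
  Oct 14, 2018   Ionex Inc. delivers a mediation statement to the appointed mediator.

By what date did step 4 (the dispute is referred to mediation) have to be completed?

Step 4 runs from Sep 8, 2018, when the final cure demand is issued. The window is 24–57 days after Sep 8, 2018; it closes on Nov 4, 2018.

Nov 4, 2018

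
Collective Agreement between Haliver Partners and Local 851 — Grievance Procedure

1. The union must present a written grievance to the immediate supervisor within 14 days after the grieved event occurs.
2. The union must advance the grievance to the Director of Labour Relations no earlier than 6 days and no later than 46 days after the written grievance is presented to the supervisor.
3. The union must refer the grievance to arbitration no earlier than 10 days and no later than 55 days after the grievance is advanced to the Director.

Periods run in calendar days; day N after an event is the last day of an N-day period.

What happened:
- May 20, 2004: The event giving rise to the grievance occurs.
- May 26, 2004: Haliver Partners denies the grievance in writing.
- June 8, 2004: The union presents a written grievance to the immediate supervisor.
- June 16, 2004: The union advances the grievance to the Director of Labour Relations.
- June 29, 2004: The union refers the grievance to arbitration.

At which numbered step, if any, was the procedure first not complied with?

Step 1

Step 1: 14 days after May 20, 2004 (when the grieved event occurs) is June 3, 2004; not done until June 8, 2004, 5 days after the deadline.
That is the first point of non-compliance.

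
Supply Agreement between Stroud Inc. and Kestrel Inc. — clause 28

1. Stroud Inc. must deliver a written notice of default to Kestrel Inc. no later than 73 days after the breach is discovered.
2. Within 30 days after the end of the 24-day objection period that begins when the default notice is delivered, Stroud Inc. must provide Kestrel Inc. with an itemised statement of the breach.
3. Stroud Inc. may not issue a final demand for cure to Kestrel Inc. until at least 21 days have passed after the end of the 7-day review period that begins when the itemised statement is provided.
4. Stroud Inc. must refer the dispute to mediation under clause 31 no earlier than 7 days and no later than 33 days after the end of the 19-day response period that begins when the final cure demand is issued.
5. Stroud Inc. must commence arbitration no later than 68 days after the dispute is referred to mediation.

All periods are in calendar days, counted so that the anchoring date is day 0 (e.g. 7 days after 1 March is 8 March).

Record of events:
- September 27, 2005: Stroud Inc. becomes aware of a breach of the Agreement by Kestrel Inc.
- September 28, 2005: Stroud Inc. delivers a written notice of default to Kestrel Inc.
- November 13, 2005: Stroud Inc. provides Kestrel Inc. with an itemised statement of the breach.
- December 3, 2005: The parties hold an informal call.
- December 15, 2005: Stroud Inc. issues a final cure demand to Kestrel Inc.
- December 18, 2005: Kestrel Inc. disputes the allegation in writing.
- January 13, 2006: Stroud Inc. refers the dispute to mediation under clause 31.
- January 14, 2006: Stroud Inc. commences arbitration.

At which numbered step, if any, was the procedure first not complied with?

Step 1: 73 days after September 27, 2005 (when the breach is discovered) is December 9, 2005; September 28, 2005 is within that limit.
Step 2: 30 days after October 22, 2005 (end of the 24-day objection period, which began when the default notice is delivered on September 28, 2005) is November 21, 2005; completed November 13, 2005, before the deadline.
Step 3: the earliest permitted date is 21 days after November 20, 2005 (end of the 7-day review period, which began when the itemised statement is provided on November 13, 2005), i.e. December 11, 2005; December 15, 2005 is on or after that date.
Step 4: the window is 7–33 days after January 3, 2006 (end of the 19-day response period, which began when the final cure demand is issued on December 15, 2005), so January 10, 2006 through February 5, 2006; done January 13, 2006 — within the window.
Step 5: 68 days after January 13, 2006 (when the dispute is referred to mediation) is March 22, 2006; done January 14, 2006 — timely.

None — every step was satisfied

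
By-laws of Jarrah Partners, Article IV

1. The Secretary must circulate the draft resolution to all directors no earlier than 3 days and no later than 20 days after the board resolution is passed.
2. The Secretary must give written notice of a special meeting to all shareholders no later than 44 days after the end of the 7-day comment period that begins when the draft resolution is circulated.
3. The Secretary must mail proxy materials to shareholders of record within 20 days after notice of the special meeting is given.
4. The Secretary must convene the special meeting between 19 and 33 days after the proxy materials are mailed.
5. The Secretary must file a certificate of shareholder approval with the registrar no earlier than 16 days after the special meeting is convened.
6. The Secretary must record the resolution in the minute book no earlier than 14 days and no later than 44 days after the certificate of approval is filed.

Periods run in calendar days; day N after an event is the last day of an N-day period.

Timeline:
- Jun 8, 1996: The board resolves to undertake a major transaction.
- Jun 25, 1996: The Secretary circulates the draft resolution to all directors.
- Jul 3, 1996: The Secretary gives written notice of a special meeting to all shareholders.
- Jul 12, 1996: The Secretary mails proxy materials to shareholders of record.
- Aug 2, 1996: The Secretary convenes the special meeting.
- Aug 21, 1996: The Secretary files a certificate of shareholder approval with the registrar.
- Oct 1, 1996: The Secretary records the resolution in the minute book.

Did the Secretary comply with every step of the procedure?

(1) the permitted window runs from Jun 8, 1996 + 3 = Jun 11, 1996 to Jun 8, 1996 + 20 = Jun 28, 1996; Jun 25, 1996 falls inside that range.
(2) due by Jul 2, 1996 + 44 days = Aug 15, 1996; Jul 3, 1996 is within that limit.
(3) due by Jul 3, 1996 + 20 days = Jul 23, 1996; done Jul 12, 1996 — timely.
(4) the permitted window runs from Jul 12, 1996 + 19 = Jul 31, 1996 to Jul 12, 1996 + 33 = Aug 14, 1996; done Aug 2, 1996 — within the window.
(5) permitted from Aug 2, 1996 + 16 days = Aug 18, 1996 onward; done Aug 21, 1996, after the minimum wait.
(6) the permitted window runs from Aug 21, 1996 + 14 = Sep 4, 1996 to Aug 21, 1996 + 44 = Oct 4, 1996; done Oct 1, 1996, which is between those dates.

Yes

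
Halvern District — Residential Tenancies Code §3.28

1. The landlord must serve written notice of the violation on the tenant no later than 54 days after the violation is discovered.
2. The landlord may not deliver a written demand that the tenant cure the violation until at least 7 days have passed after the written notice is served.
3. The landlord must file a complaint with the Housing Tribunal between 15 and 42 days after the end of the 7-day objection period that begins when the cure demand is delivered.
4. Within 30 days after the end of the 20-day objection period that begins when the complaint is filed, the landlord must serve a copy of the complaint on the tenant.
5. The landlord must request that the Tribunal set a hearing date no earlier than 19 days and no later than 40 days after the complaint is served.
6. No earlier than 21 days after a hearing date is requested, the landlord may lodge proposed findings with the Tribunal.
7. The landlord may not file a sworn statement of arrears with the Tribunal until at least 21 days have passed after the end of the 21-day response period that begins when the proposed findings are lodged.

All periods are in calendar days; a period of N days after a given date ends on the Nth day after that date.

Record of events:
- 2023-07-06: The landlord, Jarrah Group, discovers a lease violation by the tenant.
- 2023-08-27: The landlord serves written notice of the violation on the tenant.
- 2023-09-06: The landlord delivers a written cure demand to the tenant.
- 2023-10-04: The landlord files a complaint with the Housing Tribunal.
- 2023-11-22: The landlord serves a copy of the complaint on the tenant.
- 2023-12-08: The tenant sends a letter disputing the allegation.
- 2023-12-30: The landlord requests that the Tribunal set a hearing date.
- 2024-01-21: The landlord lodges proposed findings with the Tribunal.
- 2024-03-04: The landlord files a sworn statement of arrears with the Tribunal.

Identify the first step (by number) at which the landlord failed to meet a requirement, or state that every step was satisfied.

(1) due by 2023-07-06 + 54 days = 2023-08-29; completed 2023-08-27, before the deadline.
(2) permitted from 2023-08-27 + 7 days = 2023-09-03 onward; done 2023-09-06 — permitted.
(3) the permitted window runs from 2023-09-13 + 15 = 2023-09-28 to 2023-09-13 + 42 = 2023-10-25; done 2023-10-04 — within the window.
(4) due by 2023-10-24 + 30 days = 2023-11-23; 2023-11-22 is within that limit.
(5) the permitted window runs from 2023-11-22 + 19 = 2023-12-11 to 2023-11-22 + 40 = 2024-01-01; 2023-12-30 falls inside that range.
(6) permitted from 2023-12-30 + 21 days = 2024-01-20 onward; 2024-01-21 is on or after that date.
(7) permitted from 2024-02-11 + 21 days = 2024-03-03 onward; done 2024-03-04 — permitted.

None — every step was satisfied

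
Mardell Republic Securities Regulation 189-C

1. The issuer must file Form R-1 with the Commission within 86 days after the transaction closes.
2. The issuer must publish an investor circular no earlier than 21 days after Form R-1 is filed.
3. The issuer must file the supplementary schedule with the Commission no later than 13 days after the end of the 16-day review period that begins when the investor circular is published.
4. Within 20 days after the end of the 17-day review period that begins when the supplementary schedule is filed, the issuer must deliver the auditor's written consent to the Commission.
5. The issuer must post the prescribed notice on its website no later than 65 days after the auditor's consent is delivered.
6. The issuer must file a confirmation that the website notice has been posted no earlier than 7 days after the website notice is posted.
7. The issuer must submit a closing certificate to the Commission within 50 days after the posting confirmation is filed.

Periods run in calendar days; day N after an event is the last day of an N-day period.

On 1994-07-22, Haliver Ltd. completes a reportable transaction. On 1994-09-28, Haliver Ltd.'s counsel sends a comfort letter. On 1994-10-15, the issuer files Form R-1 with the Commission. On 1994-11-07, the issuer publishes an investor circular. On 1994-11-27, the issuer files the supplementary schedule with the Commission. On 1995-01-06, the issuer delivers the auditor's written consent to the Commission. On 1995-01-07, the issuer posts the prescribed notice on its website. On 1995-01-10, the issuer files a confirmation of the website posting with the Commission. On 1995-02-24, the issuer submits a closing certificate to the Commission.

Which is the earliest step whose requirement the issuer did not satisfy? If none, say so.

Step 4

Step 1: 86 days after 1994-07-22 (when the transaction closes) is 1994-10-16; completed 1994-10-15, before the deadline.
Step 2: the earliest permitted date is 21 days after 1994-10-15 (when Form R-1 is filed), i.e. 1994-11-05; done 1994-11-07 — permitted.
Step 3: 13 days after 1994-11-23 (end of the 16-day review period, which began when the investor circular is published on 1994-11-07) is 1994-12-06; done 1994-11-27 — timely.
Step 4: 20 days after 1994-12-14 (end of the 17-day review period, which began when the supplementary schedule is filed on 1994-11-27) is 1995-01-03; done 1995-01-06 — 3 days late.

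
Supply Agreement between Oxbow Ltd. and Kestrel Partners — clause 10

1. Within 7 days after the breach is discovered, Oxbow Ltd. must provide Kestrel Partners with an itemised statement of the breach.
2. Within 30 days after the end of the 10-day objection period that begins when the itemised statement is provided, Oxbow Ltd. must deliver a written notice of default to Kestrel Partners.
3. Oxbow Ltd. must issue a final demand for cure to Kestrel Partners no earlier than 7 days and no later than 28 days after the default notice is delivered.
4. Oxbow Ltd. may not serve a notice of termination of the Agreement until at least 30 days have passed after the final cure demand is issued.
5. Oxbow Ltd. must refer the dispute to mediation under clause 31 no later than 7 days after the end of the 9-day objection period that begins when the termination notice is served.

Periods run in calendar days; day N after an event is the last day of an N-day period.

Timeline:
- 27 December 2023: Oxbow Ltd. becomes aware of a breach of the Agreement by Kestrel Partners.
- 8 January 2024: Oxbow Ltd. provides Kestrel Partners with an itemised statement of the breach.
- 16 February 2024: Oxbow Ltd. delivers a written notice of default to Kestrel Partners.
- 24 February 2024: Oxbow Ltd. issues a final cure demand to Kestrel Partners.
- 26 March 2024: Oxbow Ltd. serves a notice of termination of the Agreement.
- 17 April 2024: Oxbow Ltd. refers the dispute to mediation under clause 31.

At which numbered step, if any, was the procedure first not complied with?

Step 1 — counting 7 days from 27 December 2023 (when the breach is discovered) gives a deadline of 3 January 2024; not done until 8 January 2024, 5 days after the deadline.
Later steps need not be reached.

Step 1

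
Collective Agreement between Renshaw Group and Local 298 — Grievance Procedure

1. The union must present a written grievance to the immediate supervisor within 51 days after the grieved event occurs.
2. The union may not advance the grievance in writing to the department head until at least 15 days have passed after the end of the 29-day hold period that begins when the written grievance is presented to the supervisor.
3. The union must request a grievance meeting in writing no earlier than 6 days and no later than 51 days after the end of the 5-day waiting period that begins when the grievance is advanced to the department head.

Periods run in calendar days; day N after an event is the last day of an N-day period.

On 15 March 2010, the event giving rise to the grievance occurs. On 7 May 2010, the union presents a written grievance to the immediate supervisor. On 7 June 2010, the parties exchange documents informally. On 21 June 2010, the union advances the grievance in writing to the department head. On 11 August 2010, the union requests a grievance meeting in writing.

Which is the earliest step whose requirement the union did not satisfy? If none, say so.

Step 1

(1) due by 15 March 2010 + 51 days = 5 May 2010; 7 May 2010 misses that deadline by 2 days.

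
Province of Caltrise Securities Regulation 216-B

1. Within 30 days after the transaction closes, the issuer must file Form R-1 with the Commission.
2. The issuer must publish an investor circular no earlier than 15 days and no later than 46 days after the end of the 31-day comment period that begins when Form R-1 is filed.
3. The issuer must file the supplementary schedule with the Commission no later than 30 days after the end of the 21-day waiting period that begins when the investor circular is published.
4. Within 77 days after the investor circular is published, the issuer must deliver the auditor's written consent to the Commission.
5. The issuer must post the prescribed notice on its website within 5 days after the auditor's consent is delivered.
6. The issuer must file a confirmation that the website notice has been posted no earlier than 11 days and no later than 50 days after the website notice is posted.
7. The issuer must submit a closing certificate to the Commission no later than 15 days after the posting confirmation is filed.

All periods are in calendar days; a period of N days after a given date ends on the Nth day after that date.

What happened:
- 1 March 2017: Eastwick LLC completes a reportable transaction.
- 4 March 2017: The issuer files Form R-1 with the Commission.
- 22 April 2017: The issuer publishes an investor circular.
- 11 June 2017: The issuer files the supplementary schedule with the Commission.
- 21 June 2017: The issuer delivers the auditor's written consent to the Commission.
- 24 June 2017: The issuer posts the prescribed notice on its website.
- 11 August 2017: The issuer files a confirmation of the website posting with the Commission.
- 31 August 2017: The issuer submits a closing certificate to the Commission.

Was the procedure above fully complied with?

No

Step 1: 30 days after 1 March 2017 (when the transaction closes) is 31 March 2017; completed 4 March 2017, before the deadline.
Step 2: the window is 15–46 days after 4 April 2017 (end of the 31-day comment period, which began when Form R-1 is filed on 4 March 2017), so 19 April 2017 through 20 May 2017; done 22 April 2017 — within the window.
Step 3: 30 days after 13 May 2017 (end of the 21-day waiting period, which began when the investor circular is published on 22 April 2017) is 12 June 2017; done 11 June 2017 — timely.
Step 4: 77 days after 22 April 2017 (when the investor circular is published) is 8 July 2017; done 21 June 2017 — timely.
Step 5: 5 days after 21 June 2017 (when the auditor's consent is delivered) is 26 June 2017; done 24 June 2017 — timely.
Step 6: the window is 11–50 days after 24 June 2017 (when the website notice is posted), so 5 July 2017 through 13 August 2017; 11 August 2017 falls inside that range.
Step 7: 15 days after 11 August 2017 (when the posting confirmation is filed) is 26 August 2017; 31 August 2017 misses that deadline by 5 days.
Later steps need not be reached.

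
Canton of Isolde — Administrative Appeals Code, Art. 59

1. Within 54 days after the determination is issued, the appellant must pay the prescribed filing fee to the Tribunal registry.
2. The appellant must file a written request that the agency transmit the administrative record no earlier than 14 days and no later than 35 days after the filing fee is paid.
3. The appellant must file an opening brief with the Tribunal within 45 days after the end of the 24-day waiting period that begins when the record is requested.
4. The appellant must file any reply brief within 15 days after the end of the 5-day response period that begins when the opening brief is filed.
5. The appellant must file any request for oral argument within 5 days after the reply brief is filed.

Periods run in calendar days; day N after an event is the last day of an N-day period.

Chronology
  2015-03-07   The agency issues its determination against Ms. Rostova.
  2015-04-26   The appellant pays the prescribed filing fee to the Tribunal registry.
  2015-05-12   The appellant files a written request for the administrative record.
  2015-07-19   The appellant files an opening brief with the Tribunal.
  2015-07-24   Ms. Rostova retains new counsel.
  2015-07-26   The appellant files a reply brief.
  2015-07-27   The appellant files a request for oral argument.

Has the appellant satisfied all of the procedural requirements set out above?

Yes

Step 1 — counting 54 days from 2015-03-07 (when the determination is issued) gives a deadline of 2015-04-30; 2015-04-26 is within that limit.
Step 2 — 14 and 35 days from 2015-04-26 (when the filing fee is paid) are 2015-05-10 and 2015-05-31 respectively; done 2015-05-12, which is between those dates.
Step 3 — counting 45 days from 2015-06-05 (end of the 24-day waiting period, which began when the record is requested on 2015-05-12) gives a deadline of 2015-07-20; 2015-07-19 is within that limit.
Step 4 — counting 15 days from 2015-07-24 (end of the 5-day response period, which began when the opening brief is filed on 2015-07-19) gives a deadline of 2015-08-08; 2015-07-26 is within that limit.
Step 5 — counting 5 days from 2015-07-26 (when the reply brief is filed) gives a deadline of 2015-07-31; 2015-07-27 is within that limit.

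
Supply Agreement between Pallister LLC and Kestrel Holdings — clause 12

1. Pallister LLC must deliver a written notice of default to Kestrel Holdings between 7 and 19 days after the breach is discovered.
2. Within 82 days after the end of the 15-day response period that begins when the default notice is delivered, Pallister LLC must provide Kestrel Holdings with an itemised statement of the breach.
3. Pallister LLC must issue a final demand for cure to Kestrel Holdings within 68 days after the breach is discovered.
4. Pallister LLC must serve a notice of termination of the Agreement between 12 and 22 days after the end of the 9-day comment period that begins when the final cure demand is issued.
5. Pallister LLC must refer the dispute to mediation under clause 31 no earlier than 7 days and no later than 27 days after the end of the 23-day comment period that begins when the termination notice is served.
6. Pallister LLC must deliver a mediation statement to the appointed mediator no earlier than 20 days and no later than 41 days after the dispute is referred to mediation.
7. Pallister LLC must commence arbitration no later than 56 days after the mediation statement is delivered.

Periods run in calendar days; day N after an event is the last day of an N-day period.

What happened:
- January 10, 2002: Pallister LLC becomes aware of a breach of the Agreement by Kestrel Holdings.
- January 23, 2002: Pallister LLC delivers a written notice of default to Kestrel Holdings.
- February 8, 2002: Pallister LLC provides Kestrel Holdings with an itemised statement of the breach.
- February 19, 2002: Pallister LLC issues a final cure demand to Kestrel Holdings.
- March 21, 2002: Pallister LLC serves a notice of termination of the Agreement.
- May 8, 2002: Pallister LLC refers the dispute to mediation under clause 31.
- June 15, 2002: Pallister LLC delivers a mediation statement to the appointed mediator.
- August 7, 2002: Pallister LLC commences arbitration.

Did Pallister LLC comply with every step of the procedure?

Yes

Step 1 — 7 and 19 days from January 10, 2002 (when the breach is discovered) are January 17, 2002 and January 29, 2002 respectively; January 23, 2002 falls inside that range.
Step 2 — counting 82 days from February 7, 2002 (end of the 15-day response period, which began when the default notice is delivered on January 23, 2002) gives a deadline of April 30, 2002; February 8, 2002 is within that limit.
Step 3 — counting 68 days from January 10, 2002 (when the breach is discovered) gives a deadline of March 19, 2002; completed February 19, 2002, before the deadline.
Step 4 — 12 and 22 days from February 28, 2002 (end of the 9-day comment period, which began when the final cure demand is issued on February 19, 2002) are March 12, 2002 and March 22, 2002 respectively; March 21, 2002 falls inside that range.
Step 5 — 7 and 27 days from April 13, 2002 (end of the 23-day comment period, which began when the termination notice is served on March 21, 2002) are April 20, 2002 and May 10, 2002 respectively; done May 8, 2002 — within the window.
Step 6 — 20 and 41 days from May 8, 2002 (when the dispute is referred to mediation) are May 28, 2002 and June 18, 2002 respectively; done June 15, 2002, which is between those dates.
Step 7 — counting 56 days from June 15, 2002 (when the mediation statement is delivered) gives a deadline of August 10, 2002; completed August 7, 2002, before the deadline.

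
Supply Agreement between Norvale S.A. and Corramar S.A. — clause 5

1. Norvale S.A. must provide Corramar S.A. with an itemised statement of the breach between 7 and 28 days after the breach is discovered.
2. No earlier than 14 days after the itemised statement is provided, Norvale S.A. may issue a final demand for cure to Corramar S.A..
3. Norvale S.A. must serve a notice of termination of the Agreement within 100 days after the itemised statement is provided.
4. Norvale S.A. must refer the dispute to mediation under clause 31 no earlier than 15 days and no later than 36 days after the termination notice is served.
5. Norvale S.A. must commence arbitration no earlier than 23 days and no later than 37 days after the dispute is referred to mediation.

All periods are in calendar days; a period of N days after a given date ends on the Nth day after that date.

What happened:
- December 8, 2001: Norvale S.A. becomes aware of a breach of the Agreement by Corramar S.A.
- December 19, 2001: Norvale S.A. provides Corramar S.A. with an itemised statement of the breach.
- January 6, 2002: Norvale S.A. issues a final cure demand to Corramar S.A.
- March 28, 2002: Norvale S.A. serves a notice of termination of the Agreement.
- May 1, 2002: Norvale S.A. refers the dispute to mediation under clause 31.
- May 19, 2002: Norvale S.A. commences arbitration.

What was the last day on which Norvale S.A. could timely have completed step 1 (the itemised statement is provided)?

January 5, 2002

Step 1 runs from December 8, 2001, when the breach is discovered. The window is 7–28 days after December 8, 2001; it closes on January 5, 2002.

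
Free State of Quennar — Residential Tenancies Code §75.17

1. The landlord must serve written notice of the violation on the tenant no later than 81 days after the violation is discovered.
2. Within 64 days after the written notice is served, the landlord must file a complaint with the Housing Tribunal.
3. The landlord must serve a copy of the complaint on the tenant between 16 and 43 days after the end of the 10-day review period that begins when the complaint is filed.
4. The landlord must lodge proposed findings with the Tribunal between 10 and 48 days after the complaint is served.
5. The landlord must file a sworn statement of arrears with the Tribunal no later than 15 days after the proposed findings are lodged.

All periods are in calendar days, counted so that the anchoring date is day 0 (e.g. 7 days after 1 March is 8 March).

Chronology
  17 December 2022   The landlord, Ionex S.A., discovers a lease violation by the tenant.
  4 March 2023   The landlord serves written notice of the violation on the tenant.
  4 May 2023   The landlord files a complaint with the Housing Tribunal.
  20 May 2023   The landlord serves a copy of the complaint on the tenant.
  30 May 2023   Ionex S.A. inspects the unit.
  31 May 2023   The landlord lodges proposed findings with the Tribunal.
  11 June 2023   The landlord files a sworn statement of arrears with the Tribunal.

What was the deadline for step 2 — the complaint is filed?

Step 2 runs from 4 March 2023, when the written notice is served. 64 days after 4 March 2023 is 7 May 2023.

7 May 2023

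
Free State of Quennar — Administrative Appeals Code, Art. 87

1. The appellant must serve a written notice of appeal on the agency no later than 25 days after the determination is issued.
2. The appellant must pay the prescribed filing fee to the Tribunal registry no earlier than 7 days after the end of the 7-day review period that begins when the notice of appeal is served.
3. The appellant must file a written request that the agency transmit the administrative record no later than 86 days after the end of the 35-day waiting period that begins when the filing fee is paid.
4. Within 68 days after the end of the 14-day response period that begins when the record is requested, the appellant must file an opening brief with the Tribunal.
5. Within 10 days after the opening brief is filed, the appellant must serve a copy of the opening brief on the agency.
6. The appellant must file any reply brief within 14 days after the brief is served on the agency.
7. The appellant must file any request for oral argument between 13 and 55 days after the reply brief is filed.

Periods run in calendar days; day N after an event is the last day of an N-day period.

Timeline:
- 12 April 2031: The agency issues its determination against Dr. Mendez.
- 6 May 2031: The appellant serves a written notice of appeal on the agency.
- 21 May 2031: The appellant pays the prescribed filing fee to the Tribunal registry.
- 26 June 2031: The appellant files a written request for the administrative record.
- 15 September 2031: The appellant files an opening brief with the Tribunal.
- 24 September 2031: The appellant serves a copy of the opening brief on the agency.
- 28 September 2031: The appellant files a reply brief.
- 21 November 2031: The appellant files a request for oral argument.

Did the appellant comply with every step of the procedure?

(1) due by 12 April 2031 + 25 days = 7 May 2031; 6 May 2031 is within that limit.
(2) permitted from 13 May 2031 + 7 days = 20 May 2031 onward; done 21 May 2031 — permitted.
(3) due by 25 June 2031 + 86 days = 19 September 2031; done 26 June 2031 — timely.
(4) due by 10 July 2031 + 68 days = 16 September 2031; completed 15 September 2031, before the deadline.
(5) due by 15 September 2031 + 10 days = 25 September 2031; completed 24 September 2031, before the deadline.
(6) due by 24 September 2031 + 14 days = 8 October 2031; done 28 September 2031 — timely.
(7) the permitted window runs from 28 September 2031 + 13 = 11 October 2031 to 28 September 2031 + 55 = 22 November 2031; 21 November 2031 falls inside that range.

Yes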